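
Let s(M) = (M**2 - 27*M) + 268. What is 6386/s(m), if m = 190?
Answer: 3193/15619 ≈ 0.20443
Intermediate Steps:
s(M) = 268 + M**2 - 27*M
6386/s(m) = 6386/(268 + 190**2 - 27*190) = 6386/(268 + 36100 - 5130) = 6386/31238 = 6386*(1/31238) = 3193/15619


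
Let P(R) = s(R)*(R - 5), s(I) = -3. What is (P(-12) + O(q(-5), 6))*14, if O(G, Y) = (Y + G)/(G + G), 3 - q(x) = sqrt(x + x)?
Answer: 13825/19 + 42*I*sqrt(10)/19 ≈ 727.63 + 6.9903*I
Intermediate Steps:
q(x) = 3 - sqrt(2)*sqrt(x) (q(x) = 3 - sqrt(x + x) = 3 - sqrt(2*x) = 3 - sqrt(2)*sqrt(x))
P(R) = 15 - 3*R (P(R) = -3*(R - 5) = -3*(-5 + R) = 15 - 3*R)
O(G, Y) = (G + Y)/(2*G) (O(G, Y) = (G + Y)/((2*G)) = (G + Y)*(1/(2*G)) = (G + Y)/(2*G))
(P(-12) + O(q(-5), 6))*14 = ((15 - 3*(-12)) + ((3 - sqrt(2)*sqrt(-5)) + 6)/(2*(3 - sqrt(2)*sqrt(-5))))*14 = ((15 + 36) + ((3 - sqrt(2)*I*sqrt(5)) + 6)/(2*(3 - sqrt(2)*I*sqrt(5))))*14 = (51 + ((3 - I*sqrt(10)) + 6)/(2*(3 - I*sqrt(10))))*14 = (51 + (9 - I*sqrt(10))/(2*(3 - I*sqrt(10))))*14 = 714 + 7*(9 - I*sqrt(10))/(3 - I*sqrt(10))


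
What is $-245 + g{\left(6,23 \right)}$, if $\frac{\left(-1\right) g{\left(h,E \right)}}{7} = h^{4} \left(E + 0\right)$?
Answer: $-208901$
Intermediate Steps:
$g{\left(h,E \right)} = - 7 E h^{4}$ ($g{\left(h,E \right)} = - 7 h^{4} \left(E + 0\right) = - 7 h^{4} E = - 7 E h^{4}$)
$-245 + g{\left(6,23 \right)} = -245 - 161 \cdot 6^{4} = -245 - 161 \cdot 1296 = -245 - 208656 = -208901$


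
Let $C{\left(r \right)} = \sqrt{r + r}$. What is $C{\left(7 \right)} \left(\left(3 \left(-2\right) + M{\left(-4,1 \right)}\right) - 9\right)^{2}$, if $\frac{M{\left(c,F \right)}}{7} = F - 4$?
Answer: $1296 \sqrt{14} \approx 4849.2$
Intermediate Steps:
$M{\left(c,F \right)} = -28 + 7 F$ ($M{\left(c,F \right)} = 7 \left(F - 4\right) = 7 \left(-4 + F\right) = -28 + 7 F$)
$C{\left(r \right)} = \sqrt{2} \sqrt{r}$ ($C{\left(r \right)} = \sqrt{2 r} = \sqrt{2} \sqrt{r}$)
$C{\left(7 \right)} \left(\left(3 \left(-2\right) + M{\left(-4,1 \right)}\right) - 9\right)^{2} = \sqrt{2} \sqrt{7} \left(\left(3 \left(-2\right) + \left(-28 + 7 \cdot 1\right)\right) - 9\right)^{2} = \sqrt{14} \left(\left(-6 + \left(-28 + 7\right)\right) - 9\right)^{2} = \sqrt{14} \left(\left(-6 - 21\right) - 9\right)^{2} = \sqrt{14} \left(-27 - 9\right)^{2} = \sqrt{14} \left(-36\right)^{2} = \sqrt{14} \cdot 1296 = 1296 \sqrt{14}$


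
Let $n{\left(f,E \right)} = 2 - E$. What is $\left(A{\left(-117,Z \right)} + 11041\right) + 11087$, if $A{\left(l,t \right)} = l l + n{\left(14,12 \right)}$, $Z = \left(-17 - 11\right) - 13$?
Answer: $35807$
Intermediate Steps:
$Z = -41$ ($Z = -28 - 13 = -41$)
$A{\left(l,t \right)} = -10 + l^{2}$ ($A{\left(l,t \right)} = l l + \left(2 - 12\right) = l^{2} + \left(2 - 12\right) = l^{2} - 10 = -10 + l^{2}$)
$\left(A{\left(-117,Z \right)} + 11041\right) + 11087 = \left(\left(-10 + \left(-117\right)^{2}\right) + 11041\right) + 11087 = \left(\left(-10 + 13689\right) + 11041\right) + 11087 = \left(13679 + 11041\right) + 11087 = 24720 + 11087 = 35807$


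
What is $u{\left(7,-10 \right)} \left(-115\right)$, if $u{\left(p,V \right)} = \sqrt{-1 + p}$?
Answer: $- 115 \sqrt{6} \approx -281.69$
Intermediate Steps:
$u{\left(7,-10 \right)} \left(-115\right) = \sqrt{-1 + 7} \left(-115\right) = \sqrt{6} \left(-115\right) = - 115 \sqrt{6}$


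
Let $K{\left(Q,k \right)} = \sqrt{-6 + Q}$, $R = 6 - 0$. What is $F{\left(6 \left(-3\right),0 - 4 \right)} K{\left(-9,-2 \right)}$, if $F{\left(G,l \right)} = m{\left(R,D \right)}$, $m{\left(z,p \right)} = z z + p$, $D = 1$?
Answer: $37 i \sqrt{15} \approx 143.3 i$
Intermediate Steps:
$R = 6$ ($R = 6 + 0 = 6$)
$m{\left(z,p \right)} = p + z^{2}$ ($m{\left(z,p \right)} = z^{2} + p = p + z^{2}$)
$F{\left(G,l \right)} = 37$ ($F{\left(G,l \right)} = 1 + 6^{2} = 1 + 36 = 37$)
$F{\left(6 \left(-3\right),0 - 4 \right)} K{\left(-9,-2 \right)} = 37 \sqrt{-6 - 9} = 37 \sqrt{-15} = 37 i \sqrt{15}$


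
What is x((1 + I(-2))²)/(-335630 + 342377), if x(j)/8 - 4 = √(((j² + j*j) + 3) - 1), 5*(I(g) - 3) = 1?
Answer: 32/6747 + 16*√97553/168675 ≈ 0.034370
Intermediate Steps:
I(g) = 16/5 (I(g) = 3 + (⅕)*1 = 3 + ⅕ = 16/5)
x(j) = 32 + 8*√(2 + 2*j²) (x(j) = 32 + 8*√(((j² + j*j) + 3) - 1) = 32 + 8*√(((j² + j²) + 3) - 1) = 32 + 8*√((2*j² + 3) - 1) = 32 + 8*√((3 + 2*j²) - 1) = 32 + 8*√(2 + 2*j²))
x((1 + I(-2))²)/(-335630 + 342377) = (32 + 8*√(2 + 2*((1 + 16/5)²)²))/(-335630 + 342377) = (32 + 8*√(2 + 2*((21/5)²)²))/6747 = (32 + 8*√(2 + 2*(441/25)²))*(1/6747) = (32 + 8*√(2 + 2*(194481/625)))*(1/6747) = (32 + 8*√(2 + 388962/625))*(1/6747) = (32 + 8*√(390212/625))*(1/6747) = (32 + 8*(2*√97553/25))*(1/6747) = (32 + 16*√97553/25)*(1/6747) = 32/6747 + 16*√97553/168675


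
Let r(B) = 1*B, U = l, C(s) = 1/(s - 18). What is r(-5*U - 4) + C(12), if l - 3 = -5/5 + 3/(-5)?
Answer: -67/6 ≈ -11.167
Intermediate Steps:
C(s) = 1/(-18 + s)
l = 7/5 (l = 3 + (-5/5 + 3/(-5)) = 3 + (-5*⅕ + 3*(-⅕)) = 3 + (-1 - ⅗) = 3 - 8/5 = 7/5 ≈ 1.4000)
U = 7/5 ≈ 1.4000
r(B) = B
r(-5*U - 4) + C(12) = (-5*7/5 - 4) + 1/(-18 + 12) = (-7 - 4) + 1/(-6) = -11 - ⅙ = -67/6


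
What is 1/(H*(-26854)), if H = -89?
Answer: 1/2390006 ≈ 4.1841e-7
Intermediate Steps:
1/(H*(-26854)) = 1/(-89*(-26854)) = 1/2390006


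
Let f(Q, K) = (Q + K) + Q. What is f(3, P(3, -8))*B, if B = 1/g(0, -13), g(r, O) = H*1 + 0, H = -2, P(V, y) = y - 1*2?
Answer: 2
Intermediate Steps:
P(V, y) = -2 + y (P(V, y) = y - 2 = -2 + y)
g(r, O) = -2 (g(r, O) = -2*1 + 0 = -2 + 0 = -2)
f(Q, K) = K + 2*Q (f(Q, K) = (K + Q) + Q = K + 2*Q)
B = -½ (B = 1/(-2) = -½ ≈ -0.50000)
f(3, P(3, -8))*B = ((-2 - 8) + 2*3)*(-½) = (-10 + 6)*(-½) = -4*(-½) = 2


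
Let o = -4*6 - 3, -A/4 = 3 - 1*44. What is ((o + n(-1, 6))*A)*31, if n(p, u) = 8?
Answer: -96596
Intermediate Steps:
A = 164 (A = -4*(3 - 1*44) = -4*(3 - 44) = -4*(-41) = 164)
o = -27 (o = -24 - 3 = -27)
((o + n(-1, 6))*A)*31 = ((-27 + 8)*164)*31 = -19*164*31 = -3116*31 = -96596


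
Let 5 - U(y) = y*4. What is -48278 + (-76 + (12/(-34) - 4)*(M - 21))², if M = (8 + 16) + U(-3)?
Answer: -6268358/289 ≈ -21690.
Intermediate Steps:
U(y) = 5 - 4*y (U(y) = 5 - y*4 = 5 - 4*y)
M = 41 (M = (8 + 16) + (5 - 4*(-3)) = 24 + (5 + 12) = 24 + 17 = 41)
-48278 + (-76 + (12/(-34) - 4)*(M - 21))² = -48278 + (-76 + (12/(-34) - 4)*(41 - 21))² = -48278 + (-76 + (12*(-1/34) - 4)*20)² = -48278 + (-76 + (-6/17 - 4)*20)² = -48278 + (-76 - 74/17*20)² = -48278 + (-76 - 1480/17)² = -48278 + (-2772/17)² = -48278 + 7683984/289 = -6268358/289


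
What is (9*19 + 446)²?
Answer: 380689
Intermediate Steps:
(9*19 + 446)² = (171 + 446)² = 617² = 380689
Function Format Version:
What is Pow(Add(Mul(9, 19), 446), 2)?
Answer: 380689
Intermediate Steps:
Pow(Add(Mul(9, 19), 446), 2) = Pow(Add(171, 446), 2) = Pow(617, 2) = 380689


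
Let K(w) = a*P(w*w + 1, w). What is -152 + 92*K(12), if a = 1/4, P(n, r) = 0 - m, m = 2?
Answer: -198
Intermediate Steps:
P(n, r) = -2 (P(n, r) = 0 - 1*2 = 0 - 2 = -2)
a = ¼ ≈ 0.25000
K(w) = -½ (K(w) = (¼)*(-2) = -½)
-152 + 92*K(12) = -152 + 92*(-½) = -152 - 46 = -198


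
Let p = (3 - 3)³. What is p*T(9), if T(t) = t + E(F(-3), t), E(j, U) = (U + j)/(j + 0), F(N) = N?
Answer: 0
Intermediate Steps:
E(j, U) = (U + j)/j
p = 0 (p = 0³ = 0)
T(t) = 1 + 2*t/3 (T(t) = t + (t - 3)/(-3) = t - (-3 + t)/3 = t + (1 - t/3) = 1 + 2*t/3)
p*T(9) = 0*(1 + (⅔)*9) = 0*(1 + 6) = 0*7 = 0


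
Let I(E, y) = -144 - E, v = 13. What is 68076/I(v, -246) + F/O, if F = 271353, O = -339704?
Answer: -23168291925/53333528 ≈ -434.40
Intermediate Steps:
68076/I(v, -246) + F/O = 68076/(-144 - 1*13) + 271353/(-339704) = 68076/(-144 - 13) + 271353*(-1/339704) = 68076/(-157) - 271353/339704 = 68076*(-1/157) - 271353/339704 = -68076/157 - 271353/339704 = -23168291925/53333528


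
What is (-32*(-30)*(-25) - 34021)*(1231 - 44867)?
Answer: 2531804356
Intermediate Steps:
(-32*(-30)*(-25) - 34021)*(1231 - 44867) = (960*(-25) - 34021)*(-43636) = (-24000 - 34021)*(-43636) = -58021*(-43636) = 2531804356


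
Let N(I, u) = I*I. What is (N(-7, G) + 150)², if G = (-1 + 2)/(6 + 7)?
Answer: 39601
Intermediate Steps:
G = 1/13 ≈ 0.076923
N(I, u) = I²
(N(-7, G) + 150)² = ((-7)² + 150)² = (49 + 150)² = 199² = 39601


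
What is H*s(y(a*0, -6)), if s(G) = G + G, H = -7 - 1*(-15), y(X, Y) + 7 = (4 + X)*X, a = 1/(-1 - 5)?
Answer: -112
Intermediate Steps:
a = -⅙ (a = 1/(-6) = -⅙ ≈ -0.16667)
y(X, Y) = -7 + X*(4 + X) (y(X, Y) = -7 + (4 + X)*X = -7 + X*(4 + X))
H = 8 (H = -7 + 15 = 8)
s(G) = 2*G
H*s(y(a*0, -6)) = 8*(2*(-7 + (-⅙*0)² + 4*(-⅙*0))) = 8*(2*(-7 + 0² + 4*0)) = 8*(2*(-7 + 0 + 0)) = 8*(2*(-7)) = 8*(-14) = -112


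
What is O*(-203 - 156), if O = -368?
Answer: 132112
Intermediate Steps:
O*(-203 - 156) = -368*(-203 - 156) = -368*(-359) = 132112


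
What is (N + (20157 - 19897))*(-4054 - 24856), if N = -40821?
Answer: 1172618510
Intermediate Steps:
(N + (20157 - 19897))*(-4054 - 24856) = (-40821 + (20157 - 19897))*(-4054 - 24856) = (-40821 + 260)*(-28910) = -40561*(-28910) = 1172618510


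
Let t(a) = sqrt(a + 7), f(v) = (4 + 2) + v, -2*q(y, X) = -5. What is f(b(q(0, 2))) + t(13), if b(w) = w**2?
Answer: 49/4 + 2*sqrt(5) ≈ 16.722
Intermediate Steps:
q(y, X) = 5/2 (q(y, X) = -1/2*(-5) = 5/2)
f(v) = 6 + v
t(a) = sqrt(7 + a)
f(b(q(0, 2))) + t(13) = (6 + (5/2)**2) + sqrt(7 + 13) = (6 + 25/4) + sqrt(20) = 49/4 + 2*sqrt(5)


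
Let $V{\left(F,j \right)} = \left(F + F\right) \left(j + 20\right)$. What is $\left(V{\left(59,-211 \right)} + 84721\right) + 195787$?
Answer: $257970$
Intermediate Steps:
$V{\left(F,j \right)} = 2 F \left(20 + j\right)$
$\left(V{\left(59,-211 \right)} + 84721\right) + 195787 = \left(2 \cdot 59 \left(20 - 211\right) + 84721\right) + 195787 = \left(2 \cdot 59 \left(-191\right) + 84721\right) + 195787 = \left(-22538 + 84721\right) + 195787 = 62183 + 195787 = 257970$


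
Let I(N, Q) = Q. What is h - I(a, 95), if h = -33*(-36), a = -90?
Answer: 1093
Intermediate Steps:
h = 1188
h - I(a, 95) = 1188 - 1*95 = 1188 - 95 = 1093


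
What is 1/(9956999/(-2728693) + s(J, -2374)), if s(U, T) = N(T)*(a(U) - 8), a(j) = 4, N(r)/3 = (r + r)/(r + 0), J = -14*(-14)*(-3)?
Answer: -2728693/75445631 ≈ -0.036168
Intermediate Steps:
J = -588 (J = 196*(-3) = -588)
N(r) = 6 (N(r) = 3*((r + r)/(r + 0)) = 3*((2*r)/r) = 3*2 = 6)
s(U, T) = -24 (s(U, T) = 6*(4 - 8) = 6*(-4) = -24)
1/(9956999/(-2728693) + s(J, -2374)) = 1/(9956999/(-2728693) - 24) = 1/(9956999*(-1/2728693) - 24) = 1/(-9956999/2728693 - 24) = 1/(-75445631/2728693) = -2728693/75445631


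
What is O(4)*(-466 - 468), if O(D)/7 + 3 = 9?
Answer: -39228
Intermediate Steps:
O(D) = 42 (O(D) = -21 + 7*9 = -21 + 63 = 42)
O(4)*(-466 - 468) = 42*(-466 - 468) = 42*(-934) = -39228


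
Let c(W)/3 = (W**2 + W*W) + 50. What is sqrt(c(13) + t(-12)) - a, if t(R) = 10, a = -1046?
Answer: 1046 + sqrt(1174) ≈ 1080.3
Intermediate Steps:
c(W) = 150 + 6*W**2 (c(W) = 3*((W**2 + W*W) + 50) = 3*((W**2 + W**2) + 50) = 3*(2*W**2 + 50) = 3*(50 + 2*W**2) = 150 + 6*W**2)
sqrt(c(13) + t(-12)) - a = sqrt((150 + 6*13**2) + 10) - 1*(-1046) = sqrt((150 + 6*169) + 10) + 1046 = sqrt((150 + 1014) + 10) + 1046 = sqrt(1164 + 10) + 1046 = sqrt(1174) + 1046 = 1046 + sqrt(1174)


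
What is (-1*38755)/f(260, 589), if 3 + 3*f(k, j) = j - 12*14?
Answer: -116265/418 ≈ -278.15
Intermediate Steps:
f(k, j) = -57 + j/3 (f(k, j) = -1 + (j - 12*14)/3 = -1 + (j - 168)/3 = -1 + (-168 + j)/3 = -1 + (-56 + j/3) = -57 + j/3)
(-1*38755)/f(260, 589) = (-1*38755)/(-57 + (⅓)*589) = -38755/(-57 + 589/3) = -38755/418/3 = -38755*3/418 = -116265/418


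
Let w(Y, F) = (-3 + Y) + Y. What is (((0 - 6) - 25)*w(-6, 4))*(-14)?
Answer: -6510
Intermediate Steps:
w(Y, F) = -3 + 2*Y
(((0 - 6) - 25)*w(-6, 4))*(-14) = (((0 - 6) - 25)*(-3 + 2*(-6)))*(-14) = ((-6 - 25)*(-3 - 12))*(-14) = -31*(-15)*(-14) = 465*(-14) = -6510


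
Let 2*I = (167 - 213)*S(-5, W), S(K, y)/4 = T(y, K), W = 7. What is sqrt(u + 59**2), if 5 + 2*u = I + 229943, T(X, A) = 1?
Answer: 6*sqrt(3289) ≈ 344.10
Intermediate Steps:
S(K, y) = 4 (S(K, y) = 4*1 = 4)
I = -92 (I = ((167 - 213)*4)/2 = (-46*4)/2 = (1/2)*(-184) = -92)
u = 114923 (u = -5/2 + (-92 + 229943)/2 = -5/2 + (1/2)*229851 = -5/2 + 229851/2 = 114923)
sqrt(u + 59**2) = sqrt(114923 + 59**2) = sqrt(114923 + 3481) = sqrt(118404) = 6*sqrt(3289)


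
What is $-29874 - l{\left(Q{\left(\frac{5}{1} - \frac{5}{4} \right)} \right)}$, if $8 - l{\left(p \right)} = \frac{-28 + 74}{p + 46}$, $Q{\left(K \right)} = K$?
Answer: $- \frac{5946334}{199} \approx -29881.0$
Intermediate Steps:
$l{\left(p \right)} = 8 - \frac{46}{46 + p}$ ($l{\left(p \right)} = 8 - \frac{-28 + 74}{p + 46} = 8 - \frac{46}{46 + p}$)
$-29874 - l{\left(Q{\left(\frac{5}{1} - \frac{5}{4} \right)} \right)} = -29874 - \frac{2 \left(161 + 4 \left(\frac{5}{1} - \frac{5}{4}\right)\right)}{46 + \left(\frac{5}{1} - \frac{5}{4}\right)} = -29874 - \frac{2 \left(161 + 4 \left(5 \cdot 1 - \frac{5}{4}\right)\right)}{46 + \left(5 \cdot 1 - \frac{5}{4}\right)} = -29874 - \frac{2 \left(161 + 4 \left(5 - \frac{5}{4}\right)\right)}{46 + \left(5 - \frac{5}{4}\right)} = -29874 - \frac{2 \left(161 + 4 \cdot \frac{15}{4}\right)}{46 + \frac{15}{4}} = -29874 - \frac{2 \left(161 + 15\right)}{\frac{199}{4}} = -29874 - 2 \cdot \frac{4}{199} \cdot 176 = -29874 - \frac{1408}{199} = - \frac{5946334}{199}$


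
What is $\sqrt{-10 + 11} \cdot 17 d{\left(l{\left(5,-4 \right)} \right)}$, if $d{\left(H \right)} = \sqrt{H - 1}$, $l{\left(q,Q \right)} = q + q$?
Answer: $51$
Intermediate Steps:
$l{\left(q,Q \right)} = 2 q$
$d{\left(H \right)} = \sqrt{-1 + H}$
$\sqrt{-10 + 11} \cdot 17 d{\left(l{\left(5,-4 \right)} \right)} = \sqrt{-10 + 11} \cdot 17 \sqrt{-1 + 2 \cdot 5} = \sqrt{1} \cdot 17 \sqrt{-1 + 10} = 1 \cdot 17 \sqrt{9} = 17 \cdot 3 = 51$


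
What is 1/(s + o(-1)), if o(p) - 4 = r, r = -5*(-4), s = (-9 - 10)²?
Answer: 1/385 ≈ 0.0025974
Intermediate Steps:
s = 361 (s = (-19)² = 361)
r = 20
o(p) = 24 (o(p) = 4 + 20 = 24)
1/(s + o(-1)) = 1/(361 + 24) = 1/385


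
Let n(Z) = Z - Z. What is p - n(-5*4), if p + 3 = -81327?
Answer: -81330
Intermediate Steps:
n(Z) = 0
p = -81330 (p = -3 - 81327 = -81330)
p - n(-5*4) = -81330 - 1*0 = -81330 + 0 = -81330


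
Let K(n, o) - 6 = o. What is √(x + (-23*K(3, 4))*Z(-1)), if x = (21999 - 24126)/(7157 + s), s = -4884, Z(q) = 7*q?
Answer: √8313277019/2273 ≈ 40.113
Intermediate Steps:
K(n, o) = 6 + o
x = -2127/2273 (x = (21999 - 24126)/(7157 - 4884) = -2127/2273 ≈ -0.93577)
√(x + (-23*K(3, 4))*Z(-1)) = √(-2127/2273 + (-23*(6 + 4))*(7*(-1))) = √(-2127/2273 - 23*10*(-7)) = √(-2127/2273 - 230*(-7)) = √(-2127/2273 + 1610) = √(3657403/2273) = √8313277019/2273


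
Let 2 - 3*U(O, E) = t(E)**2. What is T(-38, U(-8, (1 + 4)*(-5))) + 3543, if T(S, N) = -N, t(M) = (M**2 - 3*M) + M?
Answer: 466252/3 ≈ 1.5542e+5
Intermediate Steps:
t(M) = M**2 - 2*M
U(O, E) = 2/3 - E**2*(-2 + E)**2/3
T(-38, U(-8, (1 + 4)*(-5))) + 3543 = -(2/3 - ((1 + 4)*(-5))**2*(-2 + (1 + 4)*(-5))**2/3) + 3543 = -(2/3 - (5*(-5))**2*(-2 + 5*(-5))**2/3) + 3543 = -(2/3 - 1/3*(-25)**2*(-2 - 25)**2) + 3543 = -(2/3 - 1/3*625*(-27)**2) + 3543 = -(2/3 - 1/3*625*729) + 3543 = -(2/3 - 151875) + 3543 = -1*(-455623/3) + 3543 = 455623/3 + 3543 = 466252/3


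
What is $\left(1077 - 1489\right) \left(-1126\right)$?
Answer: $463912$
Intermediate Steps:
$\left(1077 - 1489\right) \left(-1126\right) = \left(-412\right) \left(-1126\right) = 463912$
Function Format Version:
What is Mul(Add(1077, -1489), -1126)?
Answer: 463912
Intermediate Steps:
Mul(Add(1077, -1489), -1126) = Mul(-412, -1126) = 463912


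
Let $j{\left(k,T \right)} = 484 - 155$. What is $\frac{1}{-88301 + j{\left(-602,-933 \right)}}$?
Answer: $- \frac{1}{87972} \approx -1.1367 \cdot 10^{-5}$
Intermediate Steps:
$j{\left(k,T \right)} = 329$ ($j{\left(k,T \right)} = 484 - 155 = 329$)
$\frac{1}{-88301 + j{\left(-602,-933 \right)}} = \frac{1}{-88301 + 329} = \frac{1}{-87972} = - \frac{1}{87972}$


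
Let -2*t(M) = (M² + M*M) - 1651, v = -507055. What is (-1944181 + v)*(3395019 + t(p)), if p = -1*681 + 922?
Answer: -8181646050686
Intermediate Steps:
p = 241 (p = -681 + 922 = 241)
t(M) = 1651/2 - M² (t(M) = -((M² + M*M) - 1651)/2 = -((M² + M²) - 1651)/2 = -(2*M² - 1651)/2 = -(-1651 + 2*M²)/2 = 1651/2 - M²)
(-1944181 + v)*(3395019 + t(p)) = (-1944181 - 507055)*(3395019 + (1651/2 - 1*241²)) = -2451236*(3395019 + (1651/2 - 1*58081)) = -2451236*(3395019 + (1651/2 - 58081)) = -2451236*(3395019 - 114511/2) = -2451236*6675527/2 = -8181646050686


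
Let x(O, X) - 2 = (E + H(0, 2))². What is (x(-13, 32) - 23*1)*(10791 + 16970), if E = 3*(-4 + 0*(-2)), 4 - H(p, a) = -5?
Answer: -333132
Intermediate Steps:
H(p, a) = 9 (H(p, a) = 4 - 1*(-5) = 4 + 5 = 9)
E = -12 (E = 3*(-4 + 0) = 3*(-4) = -12)
x(O, X) = 11 (x(O, X) = 2 + (-12 + 9)² = 2 + (-3)² = 2 + 9 = 11)
(x(-13, 32) - 23*1)*(10791 + 16970) = (11 - 23*1)*(10791 + 16970) = (11 - 23)*27761 = -12*27761 = -333132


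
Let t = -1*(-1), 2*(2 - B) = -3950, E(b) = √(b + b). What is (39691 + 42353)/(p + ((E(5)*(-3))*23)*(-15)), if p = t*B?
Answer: -18022332/755969 + 9435060*√10/755969 ≈ 15.628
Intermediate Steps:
E(b) = √2*√b (E(b) = √(2*b) = √2*√b)
B = 1977 (B = 2 - ½*(-3950) = 2 + 1975 = 1977)
t = 1
p = 1977 (p = 1*1977 = 1977)
(39691 + 42353)/(p + ((E(5)*(-3))*23)*(-15)) = (39691 + 42353)/(1977 + (((√2*√5)*(-3))*23)*(-15)) = 82044/(1977 + ((√10*(-3))*23)*(-15)) = 82044/(1977 + (-3*√10*23)*(-15)) = 82044/(1977 - 69*√10*(-15)) = 82044/(1977 + 1035*√10)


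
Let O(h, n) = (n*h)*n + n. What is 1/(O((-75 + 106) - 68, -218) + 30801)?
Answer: -1/1727805 ≈ -5.7877e-7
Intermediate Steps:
O(h, n) = n + h*n² (O(h, n) = (h*n)*n + n = h*n² + n = n + h*n²)
1/(O((-75 + 106) - 68, -218) + 30801) = 1/(-218*(1 + ((-75 + 106) - 68)*(-218)) + 30801) = 1/(-218*(1 + (31 - 68)*(-218)) + 30801) = 1/(-218*(1 - 37*(-218)) + 30801) = 1/(-218*(1 + 8066) + 30801) = 1/(-218*8067 + 30801) = 1/(-1758606 + 30801) = 1/(-1727805) = -1/1727805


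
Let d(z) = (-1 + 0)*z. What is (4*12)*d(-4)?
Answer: 192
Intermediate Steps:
d(z) = -z
(4*12)*d(-4) = (4*12)*(-1*(-4)) = 48*4 = 192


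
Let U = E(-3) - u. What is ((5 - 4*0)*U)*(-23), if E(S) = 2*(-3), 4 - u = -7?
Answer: 1955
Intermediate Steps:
u = 11 (u = 4 - 1*(-7) = 4 + 7 = 11)
E(S) = -6
U = -17 (U = -6 - 1*11 = -6 - 11 = -17)
((5 - 4*0)*U)*(-23) = ((5 - 4*0)*(-17))*(-23) = ((5 + 0)*(-17))*(-23) = (5*(-17))*(-23) = -85*(-23) = 1955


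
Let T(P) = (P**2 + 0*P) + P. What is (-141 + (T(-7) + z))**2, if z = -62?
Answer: 25921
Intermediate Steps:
T(P) = P + P**2 (T(P) = (P**2 + 0) + P = P**2 + P = P + P**2)
(-141 + (T(-7) + z))**2 = (-141 + (-7*(1 - 7) - 62))**2 = (-141 + (-7*(-6) - 62))**2 = (-141 + (42 - 62))**2 = (-141 - 20)**2 = (-161)**2 = 25921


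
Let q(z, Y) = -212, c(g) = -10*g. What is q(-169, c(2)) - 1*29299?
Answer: -29511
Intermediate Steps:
q(-169, c(2)) - 1*29299 = -212 - 1*29299 = -212 - 29299 = -29511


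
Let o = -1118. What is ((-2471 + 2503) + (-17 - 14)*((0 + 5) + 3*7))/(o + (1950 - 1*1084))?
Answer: 43/14 ≈ 3.0714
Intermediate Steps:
((-2471 + 2503) + (-17 - 14)*((0 + 5) + 3*7))/(o + (1950 - 1*1084)) = ((-2471 + 2503) + (-17 - 14)*((0 + 5) + 3*7))/(-1118 + (1950 - 1*1084)) = (32 - 31*(5 + 21))/(-1118 + (1950 - 1084)) = (32 - 31*26)/(-1118 + 866) = (32 - 806)/(-252) = -774*(-1/252) = 43/14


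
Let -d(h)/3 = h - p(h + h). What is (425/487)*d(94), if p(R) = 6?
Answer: -112200/487 ≈ -230.39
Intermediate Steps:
d(h) = 18 - 3*h (d(h) = -3*(h - 1*6) = -3*(h - 6) = -3*(-6 + h) = 18 - 3*h)
(425/487)*d(94) = (425/487)*(18 - 3*94) = (425*(1/487))*(18 - 282) = (425/487)*(-264) = -112200/487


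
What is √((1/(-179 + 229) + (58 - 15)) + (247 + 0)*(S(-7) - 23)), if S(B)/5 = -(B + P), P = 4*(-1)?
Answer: √794702/10 ≈ 89.146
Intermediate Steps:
P = -4
S(B) = 20 - 5*B (S(B) = 5*(-(B - 4)) = 5*(-(-4 + B)) = 5*(4 - B) = 20 - 5*B)
√((1/(-179 + 229) + (58 - 15)) + (247 + 0)*(S(-7) - 23)) = √((1/(-179 + 229) + (58 - 15)) + (247 + 0)*((20 - 5*(-7)) - 23)) = √((1/50 + 43) + 247*((20 + 35) - 23)) = √((1/50 + 43) + 247*(55 - 23)) = √(2151/50 + 247*32) = √(2151/50 + 7904) = √(397351/50) = √794702/10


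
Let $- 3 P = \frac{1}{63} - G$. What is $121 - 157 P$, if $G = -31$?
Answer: $\frac{329647}{189} \approx 1744.2$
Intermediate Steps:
$P = - \frac{1954}{189}$ ($P = - \frac{\frac{1}{63} - -31}{3} = - \frac{\frac{1}{63} + 31}{3} = \left(- \frac{1}{3}\right) \frac{1954}{63} = - \frac{1954}{189} \approx -10.339$)
$121 - 157 P = 121 - - \frac{306778}{189} = 121 + \frac{306778}{189} = \frac{329647}{189}$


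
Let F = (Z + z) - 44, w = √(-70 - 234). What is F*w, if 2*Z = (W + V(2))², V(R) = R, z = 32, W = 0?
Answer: -40*I*√19 ≈ -174.36*I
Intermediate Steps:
Z = 2 (Z = (0 + 2)²/2 = (½)*2² = (½)*4 = 2)
w = 4*I*√19 (w = √(-304) = 4*I*√19 ≈ 17.436*I)
F = -10 (F = (2 + 32) - 44 = 34 - 44 = -10)
F*w = -40*I*√19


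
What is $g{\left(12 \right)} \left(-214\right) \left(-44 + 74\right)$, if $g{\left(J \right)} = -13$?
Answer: $83460$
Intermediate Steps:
$g{\left(12 \right)} \left(-214\right) \left(-44 + 74\right) = \left(-13\right) \left(-214\right) \left(-44 + 74\right) = 2782 \cdot 30 = 83460$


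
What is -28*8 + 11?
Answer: -213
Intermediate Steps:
-28*8 + 11 = -224 + 11 = -213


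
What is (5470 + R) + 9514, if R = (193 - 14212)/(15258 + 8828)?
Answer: 360890605/24086 ≈ 14983.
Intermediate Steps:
R = -14019/24086 ≈ -0.58204
(5470 + R) + 9514 = (5470 - 14019/24086) + 9514 = 131736401/24086 + 9514 = 360890605/24086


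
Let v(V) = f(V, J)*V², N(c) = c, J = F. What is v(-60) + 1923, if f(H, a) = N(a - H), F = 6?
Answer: 239523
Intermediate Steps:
J = 6
f(H, a) = a - H
v(V) = V²*(6 - V) (v(V) = (6 - V)*V² = V²*(6 - V))
v(-60) + 1923 = (-60)²*(6 - 1*(-60)) + 1923 = 3600*(6 + 60) + 1923 = 3600*66 + 1923 = 237600 + 1923 = 239523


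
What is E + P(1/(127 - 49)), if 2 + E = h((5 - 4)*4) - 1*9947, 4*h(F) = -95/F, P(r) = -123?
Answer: -161247/16 ≈ -10078.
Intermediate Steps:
h(F) = -95/(4*F) (h(F) = (-95/F)/4 = -95/(4*F))
E = -159279/16 (E = -2 + (-95*1/(4*(5 - 4))/4 - 1*9947) = -2 + (-95/(4*(1*4)) - 9947) = -2 + (-95/4/4 - 9947) = -2 + (-95/4*1/4 - 9947) = -2 + (-95/16 - 9947) = -2 - 159247/16 = -159279/16 ≈ -9954.9)
E + P(1/(127 - 49)) = -159279/16 - 123 = -161247/16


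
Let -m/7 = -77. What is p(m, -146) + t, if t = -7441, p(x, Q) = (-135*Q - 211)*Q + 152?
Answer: -2854143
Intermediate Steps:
m = 539 (m = -7*(-77) = 539)
p(x, Q) = 152 + Q*(-211 - 135*Q) (p(x, Q) = (-211 - 135*Q)*Q + 152 = Q*(-211 - 135*Q) + 152 = 152 + Q*(-211 - 135*Q))
p(m, -146) + t = (152 - 211*(-146) - 135*(-146)²) - 7441 = (152 + 30806 - 135*21316) - 7441 = (152 + 30806 - 2877660) - 7441 = -2846702 - 7441 = -2854143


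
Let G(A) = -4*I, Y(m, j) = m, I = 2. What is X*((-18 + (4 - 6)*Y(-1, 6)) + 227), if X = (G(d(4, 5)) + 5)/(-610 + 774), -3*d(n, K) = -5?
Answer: -633/164 ≈ -3.8598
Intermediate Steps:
d(n, K) = 5/3 (d(n, K) = -⅓*(-5) = 5/3)
G(A) = -8 (G(A) = -4*2 = -8)
X = -3/164 (X = (-8 + 5)/(-610 + 774) = -3/164 ≈ -0.018293)
X*((-18 + (4 - 6)*Y(-1, 6)) + 227) = -3*((-18 + (4 - 6)*(-1)) + 227)/164 = -3*((-18 - 2*(-1)) + 227)/164 = -3*((-18 + 2) + 227)/164 = -3*(-16 + 227)/164 = -3/164*211 = -633/164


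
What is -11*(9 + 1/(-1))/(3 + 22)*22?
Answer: -1936/25 ≈ -77.440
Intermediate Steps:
-11*(9 + 1/(-1))/(3 + 22)*22 = -11*(9 - 1)/25*22 = -88/25*22 = -1936/25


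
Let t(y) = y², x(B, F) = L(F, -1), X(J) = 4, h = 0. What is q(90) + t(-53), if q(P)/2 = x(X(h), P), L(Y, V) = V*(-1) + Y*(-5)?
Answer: 1911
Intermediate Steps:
L(Y, V) = -V - 5*Y
x(B, F) = 1 - 5*F (x(B, F) = -1*(-1) - 5*F = 1 - 5*F)
q(P) = 2 - 10*P (q(P) = 2*(1 - 5*P) = 2 - 10*P)
q(90) + t(-53) = (2 - 10*90) + (-53)² = (2 - 900) + 2809 = -898 + 2809 = 1911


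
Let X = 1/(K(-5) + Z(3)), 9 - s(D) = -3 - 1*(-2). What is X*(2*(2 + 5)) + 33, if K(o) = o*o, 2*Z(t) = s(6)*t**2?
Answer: 166/5 ≈ 33.200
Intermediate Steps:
s(D) = 10 (s(D) = 9 - (-3 - 1*(-2)) = 9 - (-3 + 2) = 9 - 1*(-1) = 9 + 1 = 10)
Z(t) = 5*t**2 (Z(t) = (10*t**2)/2 = 5*t**2)
K(o) = o**2
X = 1/70 (X = 1/((-5)**2 + 5*3**2) = 1/(25 + 5*9) = 1/(25 + 45) = 1/70 ≈ 0.014286)
X*(2*(2 + 5)) + 33 = (2*(2 + 5))/70 + 33 = (2*7)/70 + 33 = (1/70)*14 + 33 = 1/5 + 33 = 166/5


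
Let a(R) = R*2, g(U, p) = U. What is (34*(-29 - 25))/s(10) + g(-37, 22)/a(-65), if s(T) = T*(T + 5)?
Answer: -7771/650 ≈ -11.955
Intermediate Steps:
s(T) = T*(5 + T)
a(R) = 2*R
(34*(-29 - 25))/s(10) + g(-37, 22)/a(-65) = (34*(-29 - 25))/((10*(5 + 10))) - 37/(2*(-65)) = (34*(-54))/((10*15)) - 37/(-130) = -1836/150 - 37*(-1/130) = -1836*1/150 + 37/130 = -306/25 + 37/130 = -7771/650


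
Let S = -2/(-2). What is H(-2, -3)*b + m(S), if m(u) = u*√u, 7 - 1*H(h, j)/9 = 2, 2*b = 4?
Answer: 91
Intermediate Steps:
b = 2 (b = (½)*4 = 2)
H(h, j) = 45 (H(h, j) = 63 - 9*2 = 63 - 18 = 45)
S = 1 (S = -2*(-½) = 1)
m(u) = u^(3/2)
H(-2, -3)*b + m(S) = 45*2 + 1^(3/2) = 90 + 1 = 91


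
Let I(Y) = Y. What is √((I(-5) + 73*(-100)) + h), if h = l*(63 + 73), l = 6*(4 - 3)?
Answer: 3*I*√721 ≈ 80.554*I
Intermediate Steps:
l = 6 (l = 6*1 = 6)
h = 816 (h = 6*(63 + 73) = 6*136 = 816)
√((I(-5) + 73*(-100)) + h) = √((-5 + 73*(-100)) + 816) = √((-5 - 7300) + 816) = √(-7305 + 816) = √(-6489) = 3*I*√721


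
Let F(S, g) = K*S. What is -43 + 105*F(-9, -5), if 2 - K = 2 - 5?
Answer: -4768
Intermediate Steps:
K = 5 (K = 2 - (2 - 5) = 2 - 1*(-3) = 2 + 3 = 5)
F(S, g) = 5*S
-43 + 105*F(-9, -5) = -43 + 105*(5*(-9)) = -43 + 105*(-45) = -43 - 4725 = -4768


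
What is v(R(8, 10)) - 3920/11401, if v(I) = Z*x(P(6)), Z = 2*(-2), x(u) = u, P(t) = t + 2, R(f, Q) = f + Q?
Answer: -368752/11401 ≈ -32.344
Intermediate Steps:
R(f, Q) = Q + f
P(t) = 2 + t
Z = -4
v(I) = -32 (v(I) = -4*(2 + 6) = -4*8 = -32)
v(R(8, 10)) - 3920/11401 = -32 - 3920/11401 = -368752/11401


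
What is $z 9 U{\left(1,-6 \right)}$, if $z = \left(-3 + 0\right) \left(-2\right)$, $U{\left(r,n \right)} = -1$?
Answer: $-54$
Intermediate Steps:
$z = 6$ ($z = \left(-3\right) \left(-2\right) = 6$)
$z 9 U{\left(1,-6 \right)} = 6 \cdot 9 \left(-1\right) = 54 \left(-1\right) = -54$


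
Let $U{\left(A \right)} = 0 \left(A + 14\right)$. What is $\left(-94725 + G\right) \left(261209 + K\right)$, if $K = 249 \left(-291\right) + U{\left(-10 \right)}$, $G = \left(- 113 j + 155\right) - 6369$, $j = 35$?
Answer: $-19798742500$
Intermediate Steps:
$U{\left(A \right)} = 0$ ($U{\left(A \right)} = 0 \left(14 + A\right) = 0$)
$G = -10169$ ($G = \left(\left(-113\right) 35 + 155\right) - 6369 = \left(-3955 + 155\right) - 6369 = -3800 - 6369 = -10169$)
$K = -72459$ ($K = 249 \left(-291\right) + 0 = -72459 + 0 = -72459$)
$\left(-94725 + G\right) \left(261209 + K\right) = \left(-94725 - 10169\right) \left(261209 - 72459\right) = \left(-104894\right) 188750 = -19798742500$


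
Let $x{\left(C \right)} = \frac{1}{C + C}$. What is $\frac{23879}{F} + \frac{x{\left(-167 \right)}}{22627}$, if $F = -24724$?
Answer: $- \frac{90231804573}{93424801316} \approx -0.96582$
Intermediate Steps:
$x{\left(C \right)} = \frac{1}{2 C}$
$\frac{23879}{F} + \frac{x{\left(-167 \right)}}{22627} = \frac{23879}{-24724} + \frac{\frac{1}{2} \frac{1}{-167}}{22627} = 23879 \left(- \frac{1}{24724}\right) + \frac{1}{2} \left(- \frac{1}{167}\right) \frac{1}{22627} = - \frac{23879}{24724} - \frac{1}{7557418} = - \frac{90231804573}{93424801316}$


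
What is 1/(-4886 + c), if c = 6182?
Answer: 1/1296 ≈ 0.00077160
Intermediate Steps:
1/(-4886 + c) = 1/(-4886 + 6182) = 1/1296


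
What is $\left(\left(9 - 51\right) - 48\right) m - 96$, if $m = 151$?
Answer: $-13686$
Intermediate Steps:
$\left(\left(9 - 51\right) - 48\right) m - 96 = \left(\left(9 - 51\right) - 48\right) 151 - 96 = \left(-42 - 48\right) 151 - 96 = \left(-90\right) 151 - 96 = -13590 - 96 = -13686$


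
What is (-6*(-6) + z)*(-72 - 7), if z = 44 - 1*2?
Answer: -6162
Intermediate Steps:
z = 42 (z = 44 - 2 = 42)
(-6*(-6) + z)*(-72 - 7) = (-6*(-6) + 42)*(-72 - 7) = (36 + 42)*(-79) = 78*(-79) = -6162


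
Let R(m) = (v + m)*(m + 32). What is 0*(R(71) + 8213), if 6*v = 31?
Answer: 0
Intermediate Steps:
v = 31/6 (v = (⅙)*31 = 31/6 ≈ 5.1667)
R(m) = (32 + m)*(31/6 + m) (R(m) = (31/6 + m)*(m + 32) = (31/6 + m)*(32 + m) = (32 + m)*(31/6 + m))
0*(R(71) + 8213) = 0*((496/3 + 71² + (223/6)*71) + 8213) = 0*((496/3 + 5041 + 15833/6) + 8213) = 0*(47071/6 + 8213) = 0*(96349/6) = 0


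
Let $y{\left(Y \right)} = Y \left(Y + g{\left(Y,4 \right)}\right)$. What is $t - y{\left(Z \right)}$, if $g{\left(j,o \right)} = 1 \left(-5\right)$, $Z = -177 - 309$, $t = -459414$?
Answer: $-698040$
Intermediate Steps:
$Z = -486$
$g{\left(j,o \right)} = -5$
$y{\left(Y \right)} = Y \left(-5 + Y\right)$ ($y{\left(Y \right)} = Y \left(Y - 5\right) = Y \left(-5 + Y\right)$)
$t - y{\left(Z \right)} = -459414 - - 486 \left(-5 - 486\right) = -459414 - \left(-486\right) \left(-491\right) = -459414 - 238626 = -698040$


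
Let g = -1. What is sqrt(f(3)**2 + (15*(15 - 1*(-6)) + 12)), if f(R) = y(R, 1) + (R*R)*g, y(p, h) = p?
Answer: 11*sqrt(3) ≈ 19.053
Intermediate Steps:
f(R) = R - R**2 (f(R) = R + (R*R)*(-1) = R + R**2*(-1) = R - R**2)
sqrt(f(3)**2 + (15*(15 - 1*(-6)) + 12)) = sqrt((3*(1 - 1*3))**2 + (15*(15 - 1*(-6)) + 12)) = sqrt((3*(1 - 3))**2 + (15*(15 + 6) + 12)) = sqrt((3*(-2))**2 + (15*21 + 12)) = sqrt((-6)**2 + (315 + 12)) = sqrt(36 + 327) = sqrt(363) = 11*sqrt(3)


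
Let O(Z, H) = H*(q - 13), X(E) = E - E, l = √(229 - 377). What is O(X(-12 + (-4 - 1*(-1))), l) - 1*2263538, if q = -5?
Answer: -2263538 - 36*I*√37 ≈ -2.2635e+6 - 218.98*I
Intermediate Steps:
l = 2*I*√37 (l = √(-148) = 2*I*√37 ≈ 12.166*I)
X(E) = 0
O(Z, H) = -18*H (O(Z, H) = H*(-5 - 13) = H*(-18) = -18*H)
O(X(-12 + (-4 - 1*(-1))), l) - 1*2263538 = -36*I*√37 - 1*2263538 = -36*I*√37 - 2263538 = -2263538 - 36*I*√37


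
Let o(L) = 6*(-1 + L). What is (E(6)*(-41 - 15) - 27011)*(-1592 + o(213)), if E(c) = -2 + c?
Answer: 8715200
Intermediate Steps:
o(L) = -6 + 6*L
(E(6)*(-41 - 15) - 27011)*(-1592 + o(213)) = ((-2 + 6)*(-41 - 15) - 27011)*(-1592 + (-6 + 6*213)) = (4*(-56) - 27011)*(-1592 + (-6 + 1278)) = (-224 - 27011)*(-1592 + 1272) = -27235*(-320) = 8715200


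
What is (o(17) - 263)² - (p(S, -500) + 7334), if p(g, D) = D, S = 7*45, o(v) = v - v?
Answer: 62335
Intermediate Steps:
o(v) = 0
S = 315
(o(17) - 263)² - (p(S, -500) + 7334) = (0 - 263)² - (-500 + 7334) = (-263)² - 1*6834 = 69169 - 6834 = 62335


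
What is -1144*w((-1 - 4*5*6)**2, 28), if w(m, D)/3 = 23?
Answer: -78936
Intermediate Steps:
w(m, D) = 69 (w(m, D) = 3*23 = 69)
-1144*w((-1 - 4*5*6)**2, 28) = -1144*69 = -78936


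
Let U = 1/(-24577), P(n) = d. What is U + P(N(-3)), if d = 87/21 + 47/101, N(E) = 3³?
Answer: 11438737/2482277 ≈ 4.6082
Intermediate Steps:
N(E) = 27
d = 3258/707 (d = 87*(1/21) + 47*(1/101) = 29/7 + 47/101 = 3258/707 ≈ 4.6082)
P(n) = 3258/707
U = -1/24577 ≈ -4.0688e-5
U + P(N(-3)) = -1/24577 + 3258/707 = 11438737/2482277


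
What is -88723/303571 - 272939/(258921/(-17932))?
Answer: 1485757367962625/78600906891 ≈ 18903.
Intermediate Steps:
-88723/303571 - 272939/(258921/(-17932)) = -88723*1/303571 - 272939/(258921*(-1/17932)) = -88723/303571 - 272939/(-258921/17932) = -88723/303571 - 272939*(-17932/258921) = -88723/303571 + 4894342148/258921 = 1485757367962625/78600906891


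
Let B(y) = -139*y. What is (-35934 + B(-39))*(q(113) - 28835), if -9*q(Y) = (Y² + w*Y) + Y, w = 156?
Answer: 983281425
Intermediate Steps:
q(Y) = -157*Y/9 - Y²/9 (q(Y) = -((Y² + 156*Y) + Y)/9 = -(Y² + 157*Y)/9 = -157*Y/9 - Y²/9)
(-35934 + B(-39))*(q(113) - 28835) = (-35934 - 139*(-39))*(-⅑*113*(157 + 113) - 28835) = (-35934 + 5421)*(-⅑*113*270 - 28835) = -30513*(-3390 - 28835) = -30513*(-32225) = 983281425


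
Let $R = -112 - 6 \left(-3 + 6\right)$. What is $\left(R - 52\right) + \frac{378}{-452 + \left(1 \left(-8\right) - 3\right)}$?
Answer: $- \frac{84644}{463} \approx -182.82$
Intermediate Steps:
$R = -130$ ($R = -112 - 6 \cdot 3 = -112 - 18 = -130$)
$\left(R - 52\right) + \frac{378}{-452 + \left(1 \left(-8\right) - 3\right)} = \left(-130 - 52\right) + \frac{378}{-452 + \left(1 \left(-8\right) - 3\right)} = -182 + \frac{378}{-452 - 11} = -182 + \frac{378}{-463} = -182 + 378 \left(- \frac{1}{463}\right) = -182 - \frac{378}{463} = - \frac{84644}{463}$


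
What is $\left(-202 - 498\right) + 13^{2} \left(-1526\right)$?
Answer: $-258594$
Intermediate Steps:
$\left(-202 - 498\right) + 13^{2} \left(-1526\right) = -700 + 169 \left(-1526\right) = -700 - 257894 = -258594$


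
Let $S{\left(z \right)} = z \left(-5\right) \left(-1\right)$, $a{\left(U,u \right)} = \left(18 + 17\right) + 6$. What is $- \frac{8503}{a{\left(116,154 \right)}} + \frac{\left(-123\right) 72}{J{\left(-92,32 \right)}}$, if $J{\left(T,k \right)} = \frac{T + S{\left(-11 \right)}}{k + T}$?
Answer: $- \frac{7678567}{2009} \approx -3822.1$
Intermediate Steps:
$a{\left(U,u \right)} = 41$ ($a{\left(U,u \right)} = 35 + 6 = 41$)
$S{\left(z \right)} = 5 z$ ($S{\left(z \right)} = - 5 z \left(-1\right) = 5 z$)
$J{\left(T,k \right)} = \frac{-55 + T}{T + k}$ ($J{\left(T,k \right)} = \frac{T + 5 \left(-11\right)}{k + T} = \frac{T - 55}{T + k} = \frac{-55 + T}{T + k}$)
$- \frac{8503}{a{\left(116,154 \right)}} + \frac{\left(-123\right) 72}{J{\left(-92,32 \right)}} = - \frac{8503}{41} + \frac{\left(-123\right) 72}{\frac{1}{-92 + 32} \left(-55 - 92\right)} = \left(-8503\right) \frac{1}{41} - \frac{8856}{\frac{1}{-60} \left(-147\right)} = - \frac{8503}{41} - \frac{8856}{\left(- \frac{1}{60}\right) \left(-147\right)} = - \frac{8503}{41} - \frac{8856}{\frac{49}{20}} = - \frac{8503}{41} - \frac{177120}{49} = - \frac{7678567}{2009}$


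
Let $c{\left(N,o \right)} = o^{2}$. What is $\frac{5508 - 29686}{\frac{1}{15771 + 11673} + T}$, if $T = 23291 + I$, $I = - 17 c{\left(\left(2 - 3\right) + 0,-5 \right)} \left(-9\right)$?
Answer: $- \frac{8617416}{9664565} \approx -0.89165$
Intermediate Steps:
$I = 3825$ ($I = - 17 \left(-5\right)^{2} \left(-9\right) = \left(-17\right) 25 \left(-9\right) = \left(-425\right) \left(-9\right) = 3825$)
$T = 27116$ ($T = 23291 + 3825 = 27116$)
$\frac{5508 - 29686}{\frac{1}{15771 + 11673} + T} = \frac{5508 - 29686}{\frac{1}{15771 + 11673} + 27116} = - \frac{24178}{\frac{1}{27444} + 27116} = - \frac{24178}{\frac{744171505}{27444}} = \left(-24178\right) \frac{27444}{744171505} = - \frac{8617416}{9664565}$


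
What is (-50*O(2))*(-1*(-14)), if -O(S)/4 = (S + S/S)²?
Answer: 25200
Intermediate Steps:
O(S) = -4*(1 + S)² (O(S) = -4*(S + S/S)² = -4*(S + 1)² = -4*(1 + S)²)
(-50*O(2))*(-1*(-14)) = (-(-200)*(1 + 2)²)*(-1*(-14)) = -(-200)*3²*14 = -(-200)*9*14 = -50*(-36)*14 = 1800*14 = 25200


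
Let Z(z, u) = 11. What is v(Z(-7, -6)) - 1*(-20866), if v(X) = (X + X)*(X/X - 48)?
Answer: 19832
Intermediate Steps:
v(X) = -94*X (v(X) = (2*X)*(1 - 48) = (2*X)*(-47) = -94*X)
v(Z(-7, -6)) - 1*(-20866) = -94*11 - 1*(-20866) = -1034 + 20866 = 19832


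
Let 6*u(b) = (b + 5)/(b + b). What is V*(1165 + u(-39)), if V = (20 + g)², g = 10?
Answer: 13631350/13 ≈ 1.0486e+6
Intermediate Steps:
u(b) = (5 + b)/(12*b) (u(b) = ((b + 5)/(b + b))/6 = ((5 + b)/((2*b)))/6 = ((5 + b)*(1/(2*b)))/6 = ((5 + b)/(2*b))/6 = (5 + b)/(12*b))
V = 900 (V = (20 + 10)² = 30² = 900)
V*(1165 + u(-39)) = 900*(1165 + (1/12)*(5 - 39)/(-39)) = 900*(1165 + (1/12)*(-1/39)*(-34)) = 900*(1165 + 17/234) = 900*(272627/234) = 13631350/13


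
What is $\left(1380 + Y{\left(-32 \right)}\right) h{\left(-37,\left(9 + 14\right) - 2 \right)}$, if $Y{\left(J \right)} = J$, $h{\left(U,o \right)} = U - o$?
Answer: $-78184$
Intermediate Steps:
$\left(1380 + Y{\left(-32 \right)}\right) h{\left(-37,\left(9 + 14\right) - 2 \right)} = \left(1380 - 32\right) \left(-37 - \left(\left(9 + 14\right) - 2\right)\right) = 1348 \left(-37 - \left(23 - 2\right)\right) = 1348 \left(-37 - 21\right) = 1348 \left(-58\right) = -78184$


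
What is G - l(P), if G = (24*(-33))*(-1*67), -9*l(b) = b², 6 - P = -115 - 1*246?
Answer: 612265/9 ≈ 68030.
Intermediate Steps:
P = 367 (P = 6 - (-115 - 1*246) = 6 - (-115 - 246) = 6 - 1*(-361) = 6 + 361 = 367)
l(b) = -b²/9
G = 53064 (G = -792*(-67) = 53064)
G - l(P) = 53064 - (-1)*367²/9 = 53064 - (-1)*134689/9 = 53064 - 1*(-134689/9) = 53064 + 134689/9 = 612265/9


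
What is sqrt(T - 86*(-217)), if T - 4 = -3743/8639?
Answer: sqrt(1393054568009)/8639 ≈ 136.62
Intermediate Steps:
T = 30813/8639 (T = 4 - 3743/8639 = 30813/8639 ≈ 3.5667)
sqrt(T - 86*(-217)) = sqrt(30813/8639 - 86*(-217)) = sqrt(30813/8639 + 18662) = sqrt(161251831/8639) = sqrt(1393054568009)/8639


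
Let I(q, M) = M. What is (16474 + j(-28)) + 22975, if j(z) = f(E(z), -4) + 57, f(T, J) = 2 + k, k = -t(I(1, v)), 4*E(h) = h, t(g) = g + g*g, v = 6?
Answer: 39466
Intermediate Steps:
t(g) = g + g²
E(h) = h/4
k = -42 (k = -6*(1 + 6) = -6*7 = -1*42 = -42)
f(T, J) = -40 (f(T, J) = 2 - 42 = -40)
j(z) = 17 (j(z) = -40 + 57 = 17)
(16474 + j(-28)) + 22975 = (16474 + 17) + 22975 = 16491 + 22975 = 39466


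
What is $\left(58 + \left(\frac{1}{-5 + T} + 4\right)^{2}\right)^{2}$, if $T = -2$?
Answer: $\frac{12752041}{2401} \approx 5311.1$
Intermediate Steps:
$\left(58 + \left(\frac{1}{-5 + T} + 4\right)^{2}\right)^{2} = \left(58 + \left(\frac{1}{-5 - 2} + 4\right)^{2}\right)^{2} = \left(58 + \left(\frac{1}{-7} + 4\right)^{2}\right)^{2} = \left(58 + \left(- \frac{1}{7} + 4\right)^{2}\right)^{2} = \left(58 + \left(\frac{27}{7}\right)^{2}\right)^{2} = \left(58 + \frac{729}{49}\right)^{2} = \left(\frac{3571}{49}\right)^{2} = \frac{12752041}{2401}$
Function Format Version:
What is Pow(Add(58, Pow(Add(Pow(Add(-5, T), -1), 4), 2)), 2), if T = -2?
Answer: Rational(12752041, 2401) ≈ 5311.1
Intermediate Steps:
Pow(Add(58, Pow(Add(Pow(Add(-5, T), -1), 4), 2)), 2) = Pow(Add(58, Pow(Add(Pow(Add(-5, -2), -1), 4), 2)), 2) = Pow(Add(58, Pow(Add(Pow(-7, -1), 4), 2)), 2) = Pow(Add(58, Pow(Add(Rational(-1, 7), 4), 2)), 2) = Pow(Add(58, Pow(Rational(27, 7), 2)), 2) = Pow(Add(58, Rational(729, 49)), 2) = Pow(Rational(3571, 49), 2) = Rational(12752041, 2401)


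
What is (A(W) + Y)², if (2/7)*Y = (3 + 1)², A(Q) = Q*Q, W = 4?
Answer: 5184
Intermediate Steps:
A(Q) = Q²
Y = 56 (Y = 7*(3 + 1)²/2 = (7/2)*4² = (7/2)*16 = 56)
(A(W) + Y)² = (4² + 56)² = (16 + 56)² = 72² = 5184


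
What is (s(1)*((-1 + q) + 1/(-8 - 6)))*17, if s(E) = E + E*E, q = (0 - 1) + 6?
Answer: 935/7 ≈ 133.57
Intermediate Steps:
q = 5 (q = -1 + 6 = 5)
s(E) = E + E**2
(s(1)*((-1 + q) + 1/(-8 - 6)))*17 = ((1*(1 + 1))*((-1 + 5) + 1/(-8 - 6)))*17 = ((1*2)*(4 + 1/(-14)))*17 = (2*(4 - 1/14))*17 = (2*(55/14))*17 = (55/7)*17 = 935/7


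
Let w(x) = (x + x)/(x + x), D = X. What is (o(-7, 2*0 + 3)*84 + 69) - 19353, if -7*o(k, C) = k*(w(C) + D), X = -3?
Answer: -19452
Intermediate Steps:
D = -3
w(x) = 1 (w(x) = (2*x)/((2*x)) = (2*x)*(1/(2*x)) = 1)
o(k, C) = 2*k/7 (o(k, C) = -k*(1 - 3)/7 = -k*(-2)/7 = -(-2)*k/7 = 2*k/7)
(o(-7, 2*0 + 3)*84 + 69) - 19353 = (((2/7)*(-7))*84 + 69) - 19353 = (-2*84 + 69) - 19353 = (-168 + 69) - 19353 = -99 - 19353 = -19452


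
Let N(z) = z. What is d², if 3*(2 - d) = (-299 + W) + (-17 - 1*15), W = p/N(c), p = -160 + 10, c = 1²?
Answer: 237169/9 ≈ 26352.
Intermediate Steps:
c = 1
p = -150
W = -150 (W = -150/1 = -150*1 = -150)
d = 487/3 (d = 2 - ((-299 - 150) + (-17 - 1*15))/3 = 2 - (-449 + (-17 - 15))/3 = 2 - (-449 - 32)/3 = 2 - ⅓*(-481) = 2 + 481/3 = 487/3 ≈ 162.33)
d² = (487/3)² = 237169/9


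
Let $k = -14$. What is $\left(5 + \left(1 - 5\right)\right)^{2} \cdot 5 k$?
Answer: $-70$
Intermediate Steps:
$\left(5 + \left(1 - 5\right)\right)^{2} \cdot 5 k = \left(5 + \left(1 - 5\right)\right)^{2} \cdot 5 \left(-14\right) = \left(5 - 4\right)^{2} \cdot 5 \left(-14\right) = 1^{2} \cdot 5 \left(-14\right) = 1 \cdot 5 \left(-14\right) = 5 \left(-14\right) = -70$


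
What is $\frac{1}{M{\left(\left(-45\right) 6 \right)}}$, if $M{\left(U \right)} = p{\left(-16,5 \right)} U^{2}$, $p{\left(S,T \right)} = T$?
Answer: $\frac{1}{364500} \approx 2.7435 \cdot 10^{-6}$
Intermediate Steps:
$M{\left(U \right)} = 5 U^{2}$
$\frac{1}{M{\left(\left(-45\right) 6 \right)}} = \frac{1}{5 \left(\left(-45\right) 6\right)^{2}} = \frac{1}{5 \left(-270\right)^{2}} = \frac{1}{5 \cdot 72900} = \frac{1}{364500}$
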